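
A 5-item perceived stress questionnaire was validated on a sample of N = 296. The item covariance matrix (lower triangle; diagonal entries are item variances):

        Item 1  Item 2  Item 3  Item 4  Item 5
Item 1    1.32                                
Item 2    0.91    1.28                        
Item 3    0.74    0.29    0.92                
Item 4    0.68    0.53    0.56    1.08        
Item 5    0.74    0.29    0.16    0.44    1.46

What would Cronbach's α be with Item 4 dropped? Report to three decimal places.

Remaining items: Item 1, Item 2, Item 3, Item 5 (k = 4).
Σσᵢ² = 1.32 + 1.28 + 0.92 + 1.46 = 4.98
Var(T) = 4.98 + 2 × 3.13 = 11.24
α (item deleted) = (4/3)·(1 − 4.98/11.24) = 0.743

α = 0.743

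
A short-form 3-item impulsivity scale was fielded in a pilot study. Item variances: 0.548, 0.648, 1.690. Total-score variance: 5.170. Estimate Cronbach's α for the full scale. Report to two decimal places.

α = 0.66

ΣVar(i) = 0.548 + 0.648 + 1.690 = 2.886
α = (k/(k−1))·(1 − ΣVar(i)/σ²_T) = (3/2)·(1 − 2.886/5.170) = 0.66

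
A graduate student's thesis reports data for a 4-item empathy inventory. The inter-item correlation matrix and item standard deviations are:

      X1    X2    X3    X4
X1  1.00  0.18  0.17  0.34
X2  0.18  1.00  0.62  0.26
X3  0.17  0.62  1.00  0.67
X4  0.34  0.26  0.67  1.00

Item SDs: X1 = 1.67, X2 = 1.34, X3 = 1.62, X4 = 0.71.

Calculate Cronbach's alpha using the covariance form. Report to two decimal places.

Cronbach's alpha = 0.65

Σσ²ᵢ = 1.67² + 1.34² + 1.62² + 0.71² = 7.7130
Covariances σ_ij = r_ij · s_i · s_j:
  σ(X1,X2) = 0.18 × 1.67 × 1.34 = 0.4028
  σ(X1,X3) = 0.17 × 1.67 × 1.62 = 0.4599
  σ(X1,X4) = 0.34 × 1.67 × 0.71 = 0.4031
  σ(X2,X3) = 0.62 × 1.34 × 1.62 = 1.3459
  σ(X2,X4) = 0.26 × 1.34 × 0.71 = 0.2474
  σ(X3,X4) = 0.67 × 1.62 × 0.71 = 0.7706
σ²_T = Σσ²ᵢ + 2·Σσ_ij = 7.7130 + 2 × 3.6297 = 14.9724
α = (4/3)·(1 − 7.7130/14.9724) = 0.65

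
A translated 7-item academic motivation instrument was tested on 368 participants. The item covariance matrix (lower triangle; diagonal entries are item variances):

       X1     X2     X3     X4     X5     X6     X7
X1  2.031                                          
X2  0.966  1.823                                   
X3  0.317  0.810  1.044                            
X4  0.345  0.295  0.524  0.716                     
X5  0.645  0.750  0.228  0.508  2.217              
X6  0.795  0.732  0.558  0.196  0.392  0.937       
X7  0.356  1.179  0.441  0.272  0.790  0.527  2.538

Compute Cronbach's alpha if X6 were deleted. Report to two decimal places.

Remaining items: X1, X2, X3, X4, X5, X7 (k = 6).
Σσ²ᵢ = 2.031 + 1.823 + 1.044 + 0.716 + 2.217 + 2.538 = 10.369
Var(T) = 10.369 + 2 × 8.426 = 27.221
α (item deleted) = (6/5)·(1 − 10.369/27.221) = 0.74

Cronbach's alpha = 0.74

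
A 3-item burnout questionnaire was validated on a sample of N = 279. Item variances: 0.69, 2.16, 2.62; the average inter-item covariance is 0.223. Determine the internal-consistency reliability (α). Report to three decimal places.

Σσ²ᵢ = 0.69 + 2.16 + 2.62 = 5.47
Sum of the 3 distinct covariances = 3 × 0.223 = 0.669
σ²_T = Σσ²ᵢ + 2·Σcov = 5.47 + 2 × 0.669 = 6.808
α = (3/2)·(1 − 5.47/6.808) = 0.295

α = 0.295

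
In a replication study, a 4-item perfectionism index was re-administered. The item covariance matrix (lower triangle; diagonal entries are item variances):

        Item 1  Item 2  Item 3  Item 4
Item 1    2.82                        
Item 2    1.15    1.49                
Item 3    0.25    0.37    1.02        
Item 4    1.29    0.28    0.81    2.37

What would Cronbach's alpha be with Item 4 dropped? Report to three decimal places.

Remaining items: Item 1, Item 2, Item 3 (k = 3).
ΣVar(i) = 2.82 + 1.49 + 1.02 = 5.33
total variance = 5.33 + 2 × 1.77 = 8.87
α (item deleted) = (3/2)·(1 − 5.33/8.87) = 0.599

α = 0.599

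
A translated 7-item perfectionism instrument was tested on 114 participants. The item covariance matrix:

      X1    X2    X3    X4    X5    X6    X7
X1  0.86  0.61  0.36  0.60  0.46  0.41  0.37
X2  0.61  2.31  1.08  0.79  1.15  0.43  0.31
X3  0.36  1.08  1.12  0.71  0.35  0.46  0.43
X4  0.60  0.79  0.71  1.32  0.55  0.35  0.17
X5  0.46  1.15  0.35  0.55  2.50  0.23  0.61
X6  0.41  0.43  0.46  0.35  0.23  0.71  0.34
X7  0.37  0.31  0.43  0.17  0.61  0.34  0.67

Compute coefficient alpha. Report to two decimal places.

α = 0.81

sum of item variances = 0.86 + 2.31 + 1.12 + 1.32 + 2.50 + 0.71 + 0.67 = 9.49
Sum of off-diagonal covariances = 10.77
total variance = 9.49 + 2 × 10.77 = 31.03
α = (k/(k−1))·(1 − sum of item variances/total variance) = (7/6)·(1 − 9.49/31.03) = 0.81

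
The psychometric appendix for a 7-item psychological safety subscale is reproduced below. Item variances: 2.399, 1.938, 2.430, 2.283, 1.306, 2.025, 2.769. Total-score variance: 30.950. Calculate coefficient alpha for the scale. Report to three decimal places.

Σσᵢ² = 2.399 + 1.938 + 2.430 + 2.283 + 1.306 + 2.025 + 2.769 = 15.150
α = (k/(k−1))·(1 − Σσᵢ²/total variance) = (7/6)·(1 − 15.150/30.950) = 0.596

coefficient alpha = 0.596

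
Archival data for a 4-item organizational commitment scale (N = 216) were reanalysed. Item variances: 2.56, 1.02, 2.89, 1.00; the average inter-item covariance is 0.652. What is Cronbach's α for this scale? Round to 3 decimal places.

Σσᵢ² = 2.56 + 1.02 + 2.89 + 1.00 = 7.47
Sum of the 6 distinct covariances = 6 × 0.652 = 3.912
total variance = Σσᵢ² + 2·Σcov = 7.47 + 2 × 3.912 = 15.294
α = (4/3)·(1 − 7.47/15.294) = 0.682

α = 0.682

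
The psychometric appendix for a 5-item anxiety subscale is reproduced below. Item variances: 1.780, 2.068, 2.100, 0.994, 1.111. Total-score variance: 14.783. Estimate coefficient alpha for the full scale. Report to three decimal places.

coefficient alpha = 0.569

sum of item variances = 1.780 + 2.068 + 2.100 + 0.994 + 1.111 = 8.053
α = (k/(k−1))·(1 − sum of item variances/σ²_total) = (5/4)·(1 − 8.053/14.783) = 0.569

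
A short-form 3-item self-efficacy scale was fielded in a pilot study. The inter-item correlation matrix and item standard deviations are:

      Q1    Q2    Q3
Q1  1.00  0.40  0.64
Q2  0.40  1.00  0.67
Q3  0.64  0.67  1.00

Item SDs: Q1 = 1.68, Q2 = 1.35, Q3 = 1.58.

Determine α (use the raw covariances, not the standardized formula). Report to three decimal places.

α = 0.796

Σσ²ᵢ = 1.68² + 1.35² + 1.58² = 7.1413
Covariances σ_ij = r_ij · s_i · s_j:
  σ(Q1,Q2) = 0.40 × 1.68 × 1.35 = 0.9072
  σ(Q1,Q3) = 0.64 × 1.68 × 1.58 = 1.6988
  σ(Q2,Q3) = 0.67 × 1.35 × 1.58 = 1.4291
σ²_T = Σσ²ᵢ + 2·Σσ_ij = 7.1413 + 2 × 4.0351 = 15.2115
α = (3/2)·(1 − 7.1413/15.2115) = 0.796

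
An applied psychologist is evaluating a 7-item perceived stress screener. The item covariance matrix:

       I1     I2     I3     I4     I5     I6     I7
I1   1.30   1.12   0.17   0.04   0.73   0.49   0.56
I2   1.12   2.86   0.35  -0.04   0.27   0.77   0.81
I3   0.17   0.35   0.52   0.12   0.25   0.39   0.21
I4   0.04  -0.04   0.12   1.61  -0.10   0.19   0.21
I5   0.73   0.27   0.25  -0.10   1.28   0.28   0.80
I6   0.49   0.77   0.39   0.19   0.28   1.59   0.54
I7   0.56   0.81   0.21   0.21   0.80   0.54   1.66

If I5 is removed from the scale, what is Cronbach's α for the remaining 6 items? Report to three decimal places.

Remaining items: I1, I2, I3, I4, I6, I7 (k = 6).
Σσᵢ² = 1.30 + 2.86 + 0.52 + 1.61 + 1.59 + 1.66 = 9.54
σ²_total = 9.54 + 2 × 5.93 = 21.40
α (item deleted) = (6/5)·(1 − 9.54/21.40) = 0.665

α = 0.665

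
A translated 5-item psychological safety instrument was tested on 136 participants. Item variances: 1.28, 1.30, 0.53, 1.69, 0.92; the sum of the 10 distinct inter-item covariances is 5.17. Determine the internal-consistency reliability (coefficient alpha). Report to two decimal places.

α = 0.80

Σσᵢ² = 1.28 + 1.30 + 0.53 + 1.69 + 0.92 = 5.72
Sum of distinct covariances = 5.17
total variance = Σσᵢ² + 2·Σcov = 5.72 + 2 × 5.17 = 16.06
α = (5/4)·(1 − 5.72/16.06) = 0.80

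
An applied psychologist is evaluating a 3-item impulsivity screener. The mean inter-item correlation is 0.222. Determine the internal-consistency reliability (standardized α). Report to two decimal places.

Standardized α = k·r̄ / (1 + (k−1)·r̄) = 3 × 0.222 / (1 + 2 × 0.222)
  = 0.6660 / 1.4440 = 0.46

standardized α = 0.46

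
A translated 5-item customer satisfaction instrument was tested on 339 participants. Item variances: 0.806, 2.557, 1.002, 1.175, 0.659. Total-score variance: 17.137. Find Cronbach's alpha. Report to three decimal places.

Cronbach's alpha = 0.798

ΣVar(i) = 0.806 + 2.557 + 1.002 + 1.175 + 0.659 = 6.199
α = (k/(k−1))·(1 − ΣVar(i)/total variance) = (5/4)·(1 − 6.199/17.137) = 0.798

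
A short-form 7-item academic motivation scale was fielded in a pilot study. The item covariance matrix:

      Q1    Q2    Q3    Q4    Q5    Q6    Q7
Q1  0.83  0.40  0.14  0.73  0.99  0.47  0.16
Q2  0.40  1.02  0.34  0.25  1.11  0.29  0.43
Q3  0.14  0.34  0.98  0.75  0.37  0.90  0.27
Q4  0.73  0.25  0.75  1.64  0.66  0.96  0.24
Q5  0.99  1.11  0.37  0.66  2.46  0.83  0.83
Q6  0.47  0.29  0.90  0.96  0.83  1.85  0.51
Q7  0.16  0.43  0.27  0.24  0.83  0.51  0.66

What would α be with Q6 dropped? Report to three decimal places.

Remaining items: Q1, Q2, Q3, Q4, Q5, Q7 (k = 6).
sum of item variances = 0.83 + 1.02 + 0.98 + 1.64 + 2.46 + 0.66 = 7.59
σ²_T = 7.59 + 2 × 7.67 = 22.93
α (item deleted) = (6/5)·(1 − 7.59/22.93) = 0.803

α = 0.803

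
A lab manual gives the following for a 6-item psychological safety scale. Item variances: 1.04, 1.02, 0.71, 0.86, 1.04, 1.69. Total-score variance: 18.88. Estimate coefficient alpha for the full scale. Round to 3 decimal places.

sum of item variances = 1.04 + 1.02 + 0.71 + 0.86 + 1.04 + 1.69 = 6.36
α = (k/(k−1))·(1 − sum of item variances/Var(T)) = (6/5)·(1 − 6.36/18.88) = 0.796

α = 0.796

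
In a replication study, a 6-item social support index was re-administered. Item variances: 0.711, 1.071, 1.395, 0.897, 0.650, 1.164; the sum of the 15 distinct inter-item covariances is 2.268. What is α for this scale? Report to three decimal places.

α = 0.522

Σσᵢ² = 0.711 + 1.071 + 1.395 + 0.897 + 0.650 + 1.164 = 5.888
Sum of distinct covariances = 2.268
σ²_T = Σσᵢ² + 2·Σcov = 5.888 + 2 × 2.268 = 10.424
α = (6/5)·(1 − 5.888/10.424) = 0.522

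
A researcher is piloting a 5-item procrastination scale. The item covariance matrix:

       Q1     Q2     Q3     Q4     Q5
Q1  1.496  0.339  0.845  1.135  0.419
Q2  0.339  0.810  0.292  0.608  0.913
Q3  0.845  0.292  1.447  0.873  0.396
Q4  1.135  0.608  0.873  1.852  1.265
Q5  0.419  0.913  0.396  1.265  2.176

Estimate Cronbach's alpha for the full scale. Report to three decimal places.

sum of item variances = 1.496 + 0.810 + 1.447 + 1.852 + 2.176 = 7.781
Sum of the distinct covariances = 7.085
σ²_T = 7.781 + 2 × 7.085 = 21.951
α = (k/(k−1))·(1 − sum of item variances/σ²_T) = (5/4)·(1 − 7.781/21.951) = 0.807

α = 0.807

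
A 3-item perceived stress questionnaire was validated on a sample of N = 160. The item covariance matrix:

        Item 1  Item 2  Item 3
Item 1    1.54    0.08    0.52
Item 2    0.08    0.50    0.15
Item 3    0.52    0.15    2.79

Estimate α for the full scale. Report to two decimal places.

sum of item variances = 1.54 + 0.50 + 2.79 = 4.83
Σ_{i<j} σ_ij = 0.75
total variance = 4.83 + 2 × 0.75 = 6.33
α = (k/(k−1))·(1 − sum of item variances/total variance) = (3/2)·(1 − 4.83/6.33) = 0.36

α = 0.36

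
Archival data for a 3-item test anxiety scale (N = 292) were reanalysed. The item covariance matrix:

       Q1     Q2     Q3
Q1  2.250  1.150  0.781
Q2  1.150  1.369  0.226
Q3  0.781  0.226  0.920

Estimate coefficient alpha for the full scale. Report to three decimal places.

coefficient alpha = 0.731

Σσᵢ² = 2.250 + 1.369 + 0.920 = 4.539
Sum of off-diagonal covariances = 2.157
σ²_total = 4.539 + 2 × 2.157 = 8.853
α = (k/(k−1))·(1 − Σσᵢ²/σ²_total) = (3/2)·(1 − 4.539/8.853) = 0.731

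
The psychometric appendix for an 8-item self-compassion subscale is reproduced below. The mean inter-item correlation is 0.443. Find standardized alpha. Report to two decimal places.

standardized alpha = 0.86

Standardized α = k·r̄ / (1 + (k−1)·r̄) = 8 × 0.443 / (1 + 7 × 0.443)
  = 3.5440 / 4.1010 = 0.86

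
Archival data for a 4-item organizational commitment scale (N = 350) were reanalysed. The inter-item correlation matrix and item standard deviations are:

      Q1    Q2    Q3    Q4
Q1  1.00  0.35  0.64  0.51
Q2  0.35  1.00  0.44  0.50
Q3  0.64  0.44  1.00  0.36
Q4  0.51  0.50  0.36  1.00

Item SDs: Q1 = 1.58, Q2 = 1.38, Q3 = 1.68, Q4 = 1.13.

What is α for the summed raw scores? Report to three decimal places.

α = 0.773

Σσ²ᵢ = 1.58² + 1.38² + 1.68² + 1.13² = 8.5001
Covariances σ_ij = r_ij · s_i · s_j:
  σ(Q1,Q2) = 0.35 × 1.58 × 1.38 = 0.7631
  σ(Q1,Q3) = 0.64 × 1.58 × 1.68 = 1.6988
  σ(Q1,Q4) = 0.51 × 1.58 × 1.13 = 0.9106
  σ(Q2,Q3) = 0.44 × 1.38 × 1.68 = 1.0201
  σ(Q2,Q4) = 0.50 × 1.38 × 1.13 = 0.7797
  σ(Q3,Q4) = 0.36 × 1.68 × 1.13 = 0.6834
σ²_T = Σσ²ᵢ + 2·Σσ_ij = 8.5001 + 2 × 5.8557 = 20.2115
α = (4/3)·(1 − 8.5001/20.2115) = 0.773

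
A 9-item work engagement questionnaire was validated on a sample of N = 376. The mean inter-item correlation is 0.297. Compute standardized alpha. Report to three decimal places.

α = 0.792

Standardized α = k·r̄ / (1 + (k−1)·r̄) = 9 × 0.297 / (1 + 8 × 0.297)
  = 2.6730 / 3.3760 = 0.792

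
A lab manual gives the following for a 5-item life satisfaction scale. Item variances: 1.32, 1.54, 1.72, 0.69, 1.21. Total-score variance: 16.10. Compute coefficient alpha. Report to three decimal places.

α = 0.747

sum of item variances = 1.32 + 1.54 + 1.72 + 0.69 + 1.21 = 6.48
α = (k/(k−1))·(1 − sum of item variances/σ²_T) = (5/4)·(1 − 6.48/16.10) = 0.747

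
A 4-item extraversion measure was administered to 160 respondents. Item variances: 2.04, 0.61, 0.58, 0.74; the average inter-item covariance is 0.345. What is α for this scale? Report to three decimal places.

sum of item variances = 2.04 + 0.61 + 0.58 + 0.74 = 3.97
Sum of the 6 distinct covariances = 6 × 0.345 = 2.070
Var(T) = sum of item variances + 2·Σcov = 3.97 + 2 × 2.070 = 8.110
α = (4/3)·(1 − 3.97/8.110) = 0.681

α = 0.681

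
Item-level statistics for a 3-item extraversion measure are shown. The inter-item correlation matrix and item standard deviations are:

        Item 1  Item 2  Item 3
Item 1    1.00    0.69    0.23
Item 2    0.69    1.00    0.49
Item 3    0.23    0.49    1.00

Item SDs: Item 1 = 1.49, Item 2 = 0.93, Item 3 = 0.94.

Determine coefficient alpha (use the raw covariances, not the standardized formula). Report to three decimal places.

α = 0.694

Σσ²ᵢ = 1.49² + 0.93² + 0.94² = 3.9686
Covariances σ_ij = r_ij · s_i · s_j:
  σ(Item 1,Item 2) = 0.69 × 1.49 × 0.93 = 0.9561
  σ(Item 1,Item 3) = 0.23 × 1.49 × 0.94 = 0.3221
  σ(Item 2,Item 3) = 0.49 × 0.93 × 0.94 = 0.4284
σ²_T = Σσ²ᵢ + 2·Σσ_ij = 3.9686 + 2 × 1.7066 = 7.3818
α = (3/2)·(1 − 3.9686/7.3818) = 0.694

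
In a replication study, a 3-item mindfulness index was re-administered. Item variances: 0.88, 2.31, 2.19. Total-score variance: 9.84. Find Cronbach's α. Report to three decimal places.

Σσ²ᵢ = 0.88 + 2.31 + 2.19 = 5.38
α = (k/(k−1))·(1 − Σσ²ᵢ/σ²_T) = (3/2)·(1 − 5.38/9.84) = 0.680

α = 0.680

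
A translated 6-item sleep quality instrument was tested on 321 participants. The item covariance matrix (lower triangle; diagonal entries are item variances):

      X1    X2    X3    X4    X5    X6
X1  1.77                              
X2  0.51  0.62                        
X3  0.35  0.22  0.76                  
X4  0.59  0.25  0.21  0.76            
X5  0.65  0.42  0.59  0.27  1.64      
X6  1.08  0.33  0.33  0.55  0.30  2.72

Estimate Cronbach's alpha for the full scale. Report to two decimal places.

Σσᵢ² = 1.77 + 0.62 + 0.76 + 0.76 + 1.64 + 2.72 = 8.27
Sum of the distinct covariances = 6.65
σ²_T = 8.27 + 2 × 6.65 = 21.57
α = (k/(k−1))·(1 − Σσᵢ²/σ²_T) = (6/5)·(1 − 8.27/21.57) = 0.74

Cronbach's alpha = 0.74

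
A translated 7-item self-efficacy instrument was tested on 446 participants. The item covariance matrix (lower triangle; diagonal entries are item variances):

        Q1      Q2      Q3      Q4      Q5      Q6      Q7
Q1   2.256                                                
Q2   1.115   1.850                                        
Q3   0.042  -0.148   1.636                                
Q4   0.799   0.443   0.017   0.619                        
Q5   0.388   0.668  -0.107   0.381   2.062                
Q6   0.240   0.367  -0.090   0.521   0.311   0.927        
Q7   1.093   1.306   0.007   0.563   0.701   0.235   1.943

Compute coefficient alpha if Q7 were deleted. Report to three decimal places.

coefficient alpha = 0.617

Remaining items: Q1, Q2, Q3, Q4, Q5, Q6 (k = 6).
Σσᵢ² = 2.256 + 1.850 + 1.636 + 0.619 + 2.062 + 0.927 = 9.350
σ²_total = 9.350 + 2 × 4.947 = 19.244
α (item deleted) = (6/5)·(1 − 9.350/19.244) = 0.617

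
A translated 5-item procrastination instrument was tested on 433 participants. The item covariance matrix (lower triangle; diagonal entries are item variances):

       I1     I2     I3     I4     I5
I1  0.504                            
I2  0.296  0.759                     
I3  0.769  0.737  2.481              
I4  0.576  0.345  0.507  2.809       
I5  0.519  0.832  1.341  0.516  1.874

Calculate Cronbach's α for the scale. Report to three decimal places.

Σσᵢ² = 0.504 + 0.759 + 2.481 + 2.809 + 1.874 = 8.427
Σ_{i<j} σ_ij = 6.438
σ²_T = 8.427 + 2 × 6.438 = 21.303
α = (k/(k−1))·(1 − Σσᵢ²/σ²_T) = (5/4)·(1 − 8.427/21.303) = 0.756

α = 0.756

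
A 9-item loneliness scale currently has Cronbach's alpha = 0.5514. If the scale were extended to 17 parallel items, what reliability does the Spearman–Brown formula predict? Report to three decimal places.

Length factor m = 17/9 = 1.8889
α' = m·α / (1 + (m−1)·α)
   = 17/9 × 0.5514 / (1 + (17/9 − 1) × 0.5514)
   = 1.0415 / 1.4901 = 0.699

predicted reliability = 0.699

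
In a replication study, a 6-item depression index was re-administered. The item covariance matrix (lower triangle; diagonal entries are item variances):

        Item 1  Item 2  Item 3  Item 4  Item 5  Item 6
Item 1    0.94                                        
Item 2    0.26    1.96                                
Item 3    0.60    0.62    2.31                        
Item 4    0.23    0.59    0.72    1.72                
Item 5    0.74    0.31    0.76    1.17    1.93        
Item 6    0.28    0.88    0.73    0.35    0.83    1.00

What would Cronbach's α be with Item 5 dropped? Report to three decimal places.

Cronbach's α = 0.713

Remaining items: Item 1, Item 2, Item 3, Item 4, Item 6 (k = 5).
ΣVar(i) = 0.94 + 1.96 + 2.31 + 1.72 + 1.00 = 7.93
σ²_total = 7.93 + 2 × 5.26 = 18.45
α (item deleted) = (5/4)·(1 − 7.93/18.45) = 0.713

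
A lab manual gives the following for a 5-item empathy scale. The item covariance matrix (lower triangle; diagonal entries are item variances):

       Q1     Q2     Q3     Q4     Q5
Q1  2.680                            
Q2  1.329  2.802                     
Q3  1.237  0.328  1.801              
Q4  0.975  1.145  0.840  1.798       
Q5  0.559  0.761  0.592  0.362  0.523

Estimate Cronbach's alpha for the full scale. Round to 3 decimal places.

ΣVar(i) = 2.680 + 2.802 + 1.801 + 1.798 + 0.523 = 9.604
Sum of the distinct covariances = 8.128
σ²_T = 9.604 + 2 × 8.128 = 25.860
α = (k/(k−1))·(1 − ΣVar(i)/σ²_T) = (5/4)·(1 − 9.604/25.860) = 0.786

Cronbach's alpha = 0.786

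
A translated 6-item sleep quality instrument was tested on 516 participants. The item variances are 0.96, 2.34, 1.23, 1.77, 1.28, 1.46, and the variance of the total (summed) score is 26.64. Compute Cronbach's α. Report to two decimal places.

α = 0.79

Σσ²ᵢ = 0.96 + 2.34 + 1.23 + 1.77 + 1.28 + 1.46 = 9.04
α = (k/(k−1))·(1 − Σσ²ᵢ/Var(T)) = (6/5)·(1 − 9.04/26.64) = 0.79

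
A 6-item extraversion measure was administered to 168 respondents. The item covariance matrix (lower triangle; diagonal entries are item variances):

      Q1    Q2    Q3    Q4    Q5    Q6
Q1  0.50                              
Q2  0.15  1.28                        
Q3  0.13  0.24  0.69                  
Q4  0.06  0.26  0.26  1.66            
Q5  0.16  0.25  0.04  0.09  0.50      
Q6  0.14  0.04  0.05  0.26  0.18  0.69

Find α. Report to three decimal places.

sum of item variances = 0.50 + 1.28 + 0.69 + 1.66 + 0.50 + 0.69 = 5.32
Σ_{i<j} σ_ij = 2.31
σ²_total = 5.32 + 2 × 2.31 = 9.94
α = (k/(k−1))·(1 − sum of item variances/σ²_total) = (6/5)·(1 − 5.32/9.94) = 0.558

α = 0.558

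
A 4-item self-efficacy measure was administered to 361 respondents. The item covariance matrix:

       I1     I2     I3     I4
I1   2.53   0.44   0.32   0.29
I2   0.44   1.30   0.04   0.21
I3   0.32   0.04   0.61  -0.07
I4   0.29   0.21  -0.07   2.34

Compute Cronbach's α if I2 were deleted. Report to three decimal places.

α = 0.247

Remaining items: I1, I3, I4 (k = 3).
ΣVar(i) = 2.53 + 0.61 + 2.34 = 5.48
Var(T) = 5.48 + 2 × 0.54 = 6.56
α (item deleted) = (3/2)·(1 − 5.48/6.56) = 0.247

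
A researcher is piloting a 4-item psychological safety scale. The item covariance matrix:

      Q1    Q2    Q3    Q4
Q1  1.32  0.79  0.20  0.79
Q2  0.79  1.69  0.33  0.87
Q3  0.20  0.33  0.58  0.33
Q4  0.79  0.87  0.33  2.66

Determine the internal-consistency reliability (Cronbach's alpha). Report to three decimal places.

ΣVar(i) = 1.32 + 1.69 + 0.58 + 2.66 = 6.25
Sum of the distinct covariances = 3.31
σ²_T = 6.25 + 2 × 3.31 = 12.87
α = (k/(k−1))·(1 − ΣVar(i)/σ²_T) = (4/3)·(1 − 6.25/12.87) = 0.686

α = 0.686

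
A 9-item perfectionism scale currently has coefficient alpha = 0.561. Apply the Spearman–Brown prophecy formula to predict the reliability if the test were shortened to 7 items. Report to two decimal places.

Length factor m = 7/9 = 0.7778
α' = m·α / (1 − (1−m)·α)
   = 7/9 × 0.561 / (1 − (1 − 7/9) × 0.561)
   = 0.4363 / 0.8753 = 0.50

predicted reliability = 0.50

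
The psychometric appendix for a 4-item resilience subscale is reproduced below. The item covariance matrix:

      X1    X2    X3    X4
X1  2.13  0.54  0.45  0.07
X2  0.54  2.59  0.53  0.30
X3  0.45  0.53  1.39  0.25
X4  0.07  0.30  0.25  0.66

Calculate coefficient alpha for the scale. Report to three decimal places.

coefficient alpha = 0.516

Σσᵢ² = 2.13 + 2.59 + 1.39 + 0.66 = 6.77
Sum of the distinct covariances = 2.14
Var(T) = 6.77 + 2 × 2.14 = 11.05
α = (k/(k−1))·(1 − Σσᵢ²/Var(T)) = (4/3)·(1 − 6.77/11.05) = 0.516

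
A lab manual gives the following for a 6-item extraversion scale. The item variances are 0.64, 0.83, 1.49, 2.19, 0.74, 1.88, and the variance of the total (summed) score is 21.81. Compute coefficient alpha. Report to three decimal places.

sum of item variances = 0.64 + 0.83 + 1.49 + 2.19 + 0.74 + 1.88 = 7.77
α = (k/(k−1))·(1 − sum of item variances/σ²_T) = (6/5)·(1 − 7.77/21.81) = 0.772

α = 0.772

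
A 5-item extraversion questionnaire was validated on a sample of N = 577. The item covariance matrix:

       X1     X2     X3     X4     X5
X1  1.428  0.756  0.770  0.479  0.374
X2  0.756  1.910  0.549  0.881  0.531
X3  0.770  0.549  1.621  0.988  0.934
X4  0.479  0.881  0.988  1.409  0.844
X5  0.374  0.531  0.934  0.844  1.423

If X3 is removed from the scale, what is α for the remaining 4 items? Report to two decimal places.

Remaining items: X1, X2, X4, X5 (k = 4).
Σσᵢ² = 1.428 + 1.910 + 1.409 + 1.423 = 6.170
σ²_total = 6.170 + 2 × 3.865 = 13.900
α (item deleted) = (4/3)·(1 − 6.170/13.900) = 0.74

α = 0.74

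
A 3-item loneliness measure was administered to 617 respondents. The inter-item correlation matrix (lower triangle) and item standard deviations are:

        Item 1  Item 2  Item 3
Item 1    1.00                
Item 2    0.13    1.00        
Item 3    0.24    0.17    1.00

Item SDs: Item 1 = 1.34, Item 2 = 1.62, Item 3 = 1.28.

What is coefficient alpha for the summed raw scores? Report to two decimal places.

α = 0.39

Σσ²ᵢ = 1.34² + 1.62² + 1.28² = 6.0584
Covariances σ_ij = r_ij · s_i · s_j:
  σ(Item 1,Item 2) = 0.13 × 1.34 × 1.62 = 0.2822
  σ(Item 1,Item 3) = 0.24 × 1.34 × 1.28 = 0.4116
  σ(Item 2,Item 3) = 0.17 × 1.62 × 1.28 = 0.3525
σ²_T = Σσ²ᵢ + 2·Σσ_ij = 6.0584 + 2 × 1.0463 = 8.1510
α = (3/2)·(1 − 6.0584/8.1510) = 0.39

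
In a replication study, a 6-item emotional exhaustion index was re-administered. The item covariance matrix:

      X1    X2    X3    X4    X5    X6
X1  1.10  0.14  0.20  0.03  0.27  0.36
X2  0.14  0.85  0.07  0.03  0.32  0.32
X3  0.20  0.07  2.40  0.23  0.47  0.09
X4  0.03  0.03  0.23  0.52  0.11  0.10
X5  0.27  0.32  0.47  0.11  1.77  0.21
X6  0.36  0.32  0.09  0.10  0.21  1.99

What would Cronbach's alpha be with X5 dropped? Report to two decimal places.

Cronbach's alpha = 0.39

Remaining items: X1, X2, X3, X4, X6 (k = 5).
sum of item variances = 1.10 + 0.85 + 2.40 + 0.52 + 1.99 = 6.86
σ²_total = 6.86 + 2 × 1.57 = 10.00
α (item deleted) = (5/4)·(1 − 6.86/10.00) = 0.39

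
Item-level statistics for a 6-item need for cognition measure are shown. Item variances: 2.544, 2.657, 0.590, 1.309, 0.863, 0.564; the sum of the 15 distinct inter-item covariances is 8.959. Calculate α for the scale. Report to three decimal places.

sum of item variances = 2.544 + 2.657 + 0.590 + 1.309 + 0.863 + 0.564 = 8.527
Sum of distinct covariances = 8.959
total variance = sum of item variances + 2·Σcov = 8.527 + 2 × 8.959 = 26.445
α = (6/5)·(1 − 8.527/26.445) = 0.813

α = 0.813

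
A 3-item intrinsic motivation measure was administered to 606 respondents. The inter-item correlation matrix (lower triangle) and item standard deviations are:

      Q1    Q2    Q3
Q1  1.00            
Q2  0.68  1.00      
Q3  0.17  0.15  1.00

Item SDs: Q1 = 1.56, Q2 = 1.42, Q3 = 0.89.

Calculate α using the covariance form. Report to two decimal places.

α = 0.64

Σσ²ᵢ = 1.56² + 1.42² + 0.89² = 5.2421
Covariances σ_ij = r_ij · s_i · s_j:
  σ(Q1,Q2) = 0.68 × 1.56 × 1.42 = 1.5063
  σ(Q1,Q3) = 0.17 × 1.56 × 0.89 = 0.2360
  σ(Q2,Q3) = 0.15 × 1.42 × 0.89 = 0.1896
σ²_T = Σσ²ᵢ + 2·Σσ_ij = 5.2421 + 2 × 1.9319 = 9.1059
α = (3/2)·(1 − 5.2421/9.1059) = 0.64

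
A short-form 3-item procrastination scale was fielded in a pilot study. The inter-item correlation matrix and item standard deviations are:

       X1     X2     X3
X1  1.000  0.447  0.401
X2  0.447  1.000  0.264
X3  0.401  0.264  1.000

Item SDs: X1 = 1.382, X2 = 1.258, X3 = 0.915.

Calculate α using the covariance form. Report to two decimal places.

Σσ²ᵢ = 1.382² + 1.258² + 0.915² = 4.3297
Covariances σ_ij = r_ij · s_i · s_j:
  σ(X1,X2) = 0.447 × 1.382 × 1.258 = 0.7771
  σ(X1,X3) = 0.401 × 1.382 × 0.915 = 0.5071
  σ(X2,X3) = 0.264 × 1.258 × 0.915 = 0.3039
σ²_T = Σσ²ᵢ + 2·Σσ_ij = 4.3297 + 2 × 1.5881 = 7.5059
α = (3/2)·(1 − 4.3297/7.5059) = 0.63

α = 0.63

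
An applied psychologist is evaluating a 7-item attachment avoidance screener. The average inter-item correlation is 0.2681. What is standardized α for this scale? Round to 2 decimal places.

Standardized α = k·r̄ / (1 + (k−1)·r̄) = 7 × 0.2681 / (1 + 6 × 0.2681)
  = 1.8767 / 2.6086 = 0.72

standardized α = 0.72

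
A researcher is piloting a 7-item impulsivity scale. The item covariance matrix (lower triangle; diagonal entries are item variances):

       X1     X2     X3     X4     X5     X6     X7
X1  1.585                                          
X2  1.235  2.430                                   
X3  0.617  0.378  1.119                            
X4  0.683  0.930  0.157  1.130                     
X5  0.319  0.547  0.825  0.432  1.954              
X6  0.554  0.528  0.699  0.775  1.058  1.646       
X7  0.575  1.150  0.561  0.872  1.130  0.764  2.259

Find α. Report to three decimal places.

Σσᵢ² = 1.585 + 2.430 + 1.119 + 1.130 + 1.954 + 1.646 + 2.259 = 12.123
Sum of the distinct covariances = 14.789
σ²_T = 12.123 + 2 × 14.789 = 41.701
α = (k/(k−1))·(1 − Σσᵢ²/σ²_T) = (7/6)·(1 − 12.123/41.701) = 0.828

α = 0.828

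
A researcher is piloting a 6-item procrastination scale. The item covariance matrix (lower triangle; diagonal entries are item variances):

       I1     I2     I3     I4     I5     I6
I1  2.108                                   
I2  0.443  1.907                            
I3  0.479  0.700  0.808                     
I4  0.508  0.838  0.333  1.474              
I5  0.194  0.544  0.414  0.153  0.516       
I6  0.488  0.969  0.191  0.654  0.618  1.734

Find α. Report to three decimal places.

Σσ²ᵢ = 2.108 + 1.907 + 0.808 + 1.474 + 0.516 + 1.734 = 8.547
Sum of off-diagonal covariances = 7.526
total variance = 8.547 + 2 × 7.526 = 23.599
α = (k/(k−1))·(1 − Σσ²ᵢ/total variance) = (6/5)·(1 − 8.547/23.599) = 0.765

α = 0.765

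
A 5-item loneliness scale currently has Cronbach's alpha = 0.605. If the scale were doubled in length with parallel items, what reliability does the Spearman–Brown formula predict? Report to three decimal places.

predicted reliability = 0.754

Length factor m = 2
α' = m·α / (1 + (m−1)·α)
   = 2 × 0.605 / (1 + (2 − 1) × 0.605)
   = 1.2100 / 1.6050 = 0.754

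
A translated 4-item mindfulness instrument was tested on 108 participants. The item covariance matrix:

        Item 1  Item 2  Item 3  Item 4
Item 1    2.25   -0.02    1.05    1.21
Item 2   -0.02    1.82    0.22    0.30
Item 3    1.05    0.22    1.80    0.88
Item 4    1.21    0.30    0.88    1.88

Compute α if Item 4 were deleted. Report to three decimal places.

Remaining items: Item 1, Item 2, Item 3 (k = 3).
Σσ²ᵢ = 2.25 + 1.82 + 1.80 = 5.87
σ²_T = 5.87 + 2 × 1.25 = 8.37
α (item deleted) = (3/2)·(1 − 5.87/8.37) = 0.448

α = 0.448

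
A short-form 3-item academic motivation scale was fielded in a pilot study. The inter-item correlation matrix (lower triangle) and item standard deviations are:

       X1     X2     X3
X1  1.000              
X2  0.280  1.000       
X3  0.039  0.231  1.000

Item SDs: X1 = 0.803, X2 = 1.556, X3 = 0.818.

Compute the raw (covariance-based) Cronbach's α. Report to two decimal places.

Cronbach's α = 0.40

Σσ²ᵢ = 0.803² + 1.556² + 0.818² = 3.7351
Covariances σ_ij = r_ij · s_i · s_j:
  σ(X1,X2) = 0.280 × 0.803 × 1.556 = 0.3499
  σ(X1,X3) = 0.039 × 0.803 × 0.818 = 0.0256
  σ(X2,X3) = 0.231 × 1.556 × 0.818 = 0.2940
σ²_T = Σσ²ᵢ + 2·Σσ_ij = 3.7351 + 2 × 0.6695 = 5.0741
α = (3/2)·(1 − 3.7351/5.0741) = 0.40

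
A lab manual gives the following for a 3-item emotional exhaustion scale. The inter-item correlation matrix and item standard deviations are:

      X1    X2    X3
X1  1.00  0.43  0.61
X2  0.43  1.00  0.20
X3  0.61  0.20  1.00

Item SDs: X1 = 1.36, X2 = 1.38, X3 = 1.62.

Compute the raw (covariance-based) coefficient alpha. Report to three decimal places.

Σσ²ᵢ = 1.36² + 1.38² + 1.62² = 6.3784
Covariances σ_ij = r_ij · s_i · s_j:
  σ(X1,X2) = 0.43 × 1.36 × 1.38 = 0.8070
  σ(X1,X3) = 0.61 × 1.36 × 1.62 = 1.3440
  σ(X2,X3) = 0.20 × 1.38 × 1.62 = 0.4471
σ²_T = Σσ²ᵢ + 2·Σσ_ij = 6.3784 + 2 × 2.5981 = 11.5746
α = (3/2)·(1 − 6.3784/11.5746) = 0.673

coefficient alpha = 0.673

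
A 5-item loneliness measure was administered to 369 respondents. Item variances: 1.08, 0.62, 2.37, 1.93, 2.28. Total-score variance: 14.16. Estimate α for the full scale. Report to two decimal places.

α = 0.52

Σσ²ᵢ = 1.08 + 0.62 + 2.37 + 1.93 + 2.28 = 8.28
α = (k/(k−1))·(1 − Σσ²ᵢ/σ²_T) = (5/4)·(1 − 8.28/14.16) = 0.52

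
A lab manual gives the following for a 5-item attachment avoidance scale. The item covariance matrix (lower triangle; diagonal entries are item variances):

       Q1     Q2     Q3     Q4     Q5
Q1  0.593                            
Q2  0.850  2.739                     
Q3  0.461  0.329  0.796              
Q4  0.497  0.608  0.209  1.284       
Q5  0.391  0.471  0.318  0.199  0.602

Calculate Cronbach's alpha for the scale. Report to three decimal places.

Σσᵢ² = 0.593 + 2.739 + 0.796 + 1.284 + 0.602 = 6.014
Sum of off-diagonal covariances = 4.333
Var(T) = 6.014 + 2 × 4.333 = 14.680
α = (k/(k−1))·(1 − Σσᵢ²/Var(T)) = (5/4)·(1 − 6.014/14.680) = 0.738

α = 0.738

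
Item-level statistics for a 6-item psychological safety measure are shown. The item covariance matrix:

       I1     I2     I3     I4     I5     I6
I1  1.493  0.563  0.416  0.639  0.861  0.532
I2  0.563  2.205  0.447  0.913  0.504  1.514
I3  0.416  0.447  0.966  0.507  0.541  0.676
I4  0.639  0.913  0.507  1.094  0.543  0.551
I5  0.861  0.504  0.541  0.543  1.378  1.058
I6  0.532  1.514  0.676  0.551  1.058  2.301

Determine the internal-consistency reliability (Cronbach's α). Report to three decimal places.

Σσᵢ² = 1.493 + 2.205 + 0.966 + 1.094 + 1.378 + 2.301 = 9.437
Sum of off-diagonal covariances = 10.265
σ²_T = 9.437 + 2 × 10.265 = 29.967
α = (k/(k−1))·(1 − Σσᵢ²/σ²_T) = (6/5)·(1 − 9.437/29.967) = 0.822

Cronbach's α = 0.822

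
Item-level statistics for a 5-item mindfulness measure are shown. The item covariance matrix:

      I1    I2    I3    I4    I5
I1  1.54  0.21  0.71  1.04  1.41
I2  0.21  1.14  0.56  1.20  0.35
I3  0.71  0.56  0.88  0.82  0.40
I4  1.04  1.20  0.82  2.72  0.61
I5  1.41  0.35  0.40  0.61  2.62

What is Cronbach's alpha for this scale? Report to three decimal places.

ΣVar(i) = 1.54 + 1.14 + 0.88 + 2.72 + 2.62 = 8.90
Sum of off-diagonal covariances = 7.31
σ²_total = 8.90 + 2 × 7.31 = 23.52
α = (k/(k−1))·(1 − ΣVar(i)/σ²_total) = (5/4)·(1 − 8.90/23.52) = 0.777

Cronbach's alpha = 0.777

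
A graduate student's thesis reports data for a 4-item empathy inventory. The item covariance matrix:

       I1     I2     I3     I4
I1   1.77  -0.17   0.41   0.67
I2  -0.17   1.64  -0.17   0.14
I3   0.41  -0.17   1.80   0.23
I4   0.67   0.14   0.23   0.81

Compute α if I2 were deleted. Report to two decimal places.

Remaining items: I1, I3, I4 (k = 3).
ΣVar(i) = 1.77 + 1.80 + 0.81 = 4.38
Var(T) = 4.38 + 2 × 1.31 = 7.00
α (item deleted) = (3/2)·(1 − 4.38/7.00) = 0.56

α = 0.56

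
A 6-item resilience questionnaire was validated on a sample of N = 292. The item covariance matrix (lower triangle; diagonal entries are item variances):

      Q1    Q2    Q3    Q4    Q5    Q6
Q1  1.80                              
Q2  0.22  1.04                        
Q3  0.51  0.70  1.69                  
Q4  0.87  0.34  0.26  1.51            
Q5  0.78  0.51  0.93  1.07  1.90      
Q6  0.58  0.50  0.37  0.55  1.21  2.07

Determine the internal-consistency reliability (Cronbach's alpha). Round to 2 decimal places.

Cronbach's alpha = 0.78

Σσ²ᵢ = 1.80 + 1.04 + 1.69 + 1.51 + 1.90 + 2.07 = 10.01
Sum of the distinct covariances = 9.40
Var(T) = 10.01 + 2 × 9.40 = 28.81
α = (k/(k−1))·(1 − Σσ²ᵢ/Var(T)) = (6/5)·(1 − 10.01/28.81) = 0.78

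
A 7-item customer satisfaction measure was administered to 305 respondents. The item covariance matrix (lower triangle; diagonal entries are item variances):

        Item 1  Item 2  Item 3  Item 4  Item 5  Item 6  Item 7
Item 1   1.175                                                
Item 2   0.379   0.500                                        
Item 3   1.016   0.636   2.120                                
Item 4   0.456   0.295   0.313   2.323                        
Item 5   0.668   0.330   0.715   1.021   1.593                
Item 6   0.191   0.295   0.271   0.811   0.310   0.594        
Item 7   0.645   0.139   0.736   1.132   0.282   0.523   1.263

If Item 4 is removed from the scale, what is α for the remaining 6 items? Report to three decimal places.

α = 0.796

Remaining items: Item 1, Item 2, Item 3, Item 5, Item 6, Item 7 (k = 6).
Σσᵢ² = 1.175 + 0.500 + 2.120 + 1.593 + 0.594 + 1.263 = 7.245
total variance = 7.245 + 2 × 7.136 = 21.517
α (item deleted) = (6/5)·(1 − 7.245/21.517) = 0.796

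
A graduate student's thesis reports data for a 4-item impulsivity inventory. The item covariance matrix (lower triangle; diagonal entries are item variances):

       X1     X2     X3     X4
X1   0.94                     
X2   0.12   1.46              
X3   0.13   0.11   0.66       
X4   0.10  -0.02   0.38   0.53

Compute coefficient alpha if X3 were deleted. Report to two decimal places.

α = 0.18

Remaining items: X1, X2, X4 (k = 3).
Σσᵢ² = 0.94 + 1.46 + 0.53 = 2.93
total variance = 2.93 + 2 × 0.20 = 3.33
α (item deleted) = (3/2)·(1 − 2.93/3.33) = 0.18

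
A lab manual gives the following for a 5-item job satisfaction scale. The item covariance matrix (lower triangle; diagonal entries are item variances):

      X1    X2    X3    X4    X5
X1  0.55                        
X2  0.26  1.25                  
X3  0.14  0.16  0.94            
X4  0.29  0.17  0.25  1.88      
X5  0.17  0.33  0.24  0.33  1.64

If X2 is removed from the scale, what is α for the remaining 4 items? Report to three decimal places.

Remaining items: X1, X3, X4, X5 (k = 4).
ΣVar(i) = 0.55 + 0.94 + 1.88 + 1.64 = 5.01
σ²_T = 5.01 + 2 × 1.42 = 7.85
α (item deleted) = (4/3)·(1 − 5.01/7.85) = 0.482

α = 0.482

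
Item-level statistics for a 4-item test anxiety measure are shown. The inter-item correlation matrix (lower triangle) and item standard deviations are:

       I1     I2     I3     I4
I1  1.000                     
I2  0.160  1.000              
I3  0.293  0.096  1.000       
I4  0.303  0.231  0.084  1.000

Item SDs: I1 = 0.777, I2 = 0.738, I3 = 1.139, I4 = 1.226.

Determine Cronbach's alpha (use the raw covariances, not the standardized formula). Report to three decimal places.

Σσ²ᵢ = 0.777² + 0.738² + 1.139² + 1.226² = 3.9488
Covariances σ_ij = r_ij · s_i · s_j:
  σ(I1,I2) = 0.160 × 0.777 × 0.738 = 0.0917
  σ(I1,I3) = 0.293 × 0.777 × 1.139 = 0.2593
  σ(I1,I4) = 0.303 × 0.777 × 1.226 = 0.2886
  σ(I2,I3) = 0.096 × 0.738 × 1.139 = 0.0807
  σ(I2,I4) = 0.231 × 0.738 × 1.226 = 0.2090
  σ(I3,I4) = 0.084 × 1.139 × 1.226 = 0.1173
σ²_T = Σσ²ᵢ + 2·Σσ_ij = 3.9488 + 2 × 1.0466 = 6.0420
α = (4/3)·(1 − 3.9488/6.0420) = 0.462

Cronbach's alpha = 0.462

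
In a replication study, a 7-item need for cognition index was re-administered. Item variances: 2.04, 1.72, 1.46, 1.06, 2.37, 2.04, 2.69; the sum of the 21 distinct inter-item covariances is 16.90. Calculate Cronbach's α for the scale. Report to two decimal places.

α = 0.84

Σσ²ᵢ = 2.04 + 1.72 + 1.46 + 1.06 + 2.37 + 2.04 + 2.69 = 13.38
Sum of distinct covariances = 16.90
Var(T) = Σσ²ᵢ + 2·Σcov = 13.38 + 2 × 16.90 = 47.18
α = (7/6)·(1 − 13.38/47.18) = 0.84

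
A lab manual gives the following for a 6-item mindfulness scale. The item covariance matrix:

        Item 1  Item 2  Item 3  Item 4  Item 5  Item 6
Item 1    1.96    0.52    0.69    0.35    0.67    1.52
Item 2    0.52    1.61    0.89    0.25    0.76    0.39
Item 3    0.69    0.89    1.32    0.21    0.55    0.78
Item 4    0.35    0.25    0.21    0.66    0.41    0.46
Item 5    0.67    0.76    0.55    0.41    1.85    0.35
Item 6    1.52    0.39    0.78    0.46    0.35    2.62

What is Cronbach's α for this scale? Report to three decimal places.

sum of item variances = 1.96 + 1.61 + 1.32 + 0.66 + 1.85 + 2.62 = 10.02
Sum of off-diagonal covariances = 8.80
Var(T) = 10.02 + 2 × 8.80 = 27.62
α = (k/(k−1))·(1 − sum of item variances/Var(T)) = (6/5)·(1 − 10.02/27.62) = 0.765

Cronbach's α = 0.765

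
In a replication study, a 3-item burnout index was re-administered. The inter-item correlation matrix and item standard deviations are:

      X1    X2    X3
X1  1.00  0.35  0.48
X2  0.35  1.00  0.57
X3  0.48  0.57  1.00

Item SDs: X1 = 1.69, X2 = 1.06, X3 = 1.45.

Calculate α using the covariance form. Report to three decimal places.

Σσ²ᵢ = 1.69² + 1.06² + 1.45² = 6.0822
Covariances σ_ij = r_ij · s_i · s_j:
  σ(X1,X2) = 0.35 × 1.69 × 1.06 = 0.6270
  σ(X1,X3) = 0.48 × 1.69 × 1.45 = 1.1762
  σ(X2,X3) = 0.57 × 1.06 × 1.45 = 0.8761
σ²_T = Σσ²ᵢ + 2·Σσ_ij = 6.0822 + 2 × 2.6793 = 11.4408
α = (3/2)·(1 − 6.0822/11.4408) = 0.703

α = 0.703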